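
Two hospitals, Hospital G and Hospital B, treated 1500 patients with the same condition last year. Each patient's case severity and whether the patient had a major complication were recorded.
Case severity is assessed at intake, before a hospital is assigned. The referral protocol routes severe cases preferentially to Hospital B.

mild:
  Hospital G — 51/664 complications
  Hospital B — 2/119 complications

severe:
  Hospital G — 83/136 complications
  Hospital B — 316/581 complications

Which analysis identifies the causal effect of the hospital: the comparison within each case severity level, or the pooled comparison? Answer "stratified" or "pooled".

The stratified and pooled comparisons disagree (Hospital B wins within each case severity; Hospital G wins overall), so the answer turns on the causal role of case severity.
Since case severity is a pre-existing factor (not a product of the hospital) and it affects the outcome on its own, it is a confounder. The stratified rates, not the pooled rate, identify the causal effect.
Within each level — mild: 7.7% vs 1.7%; severe: 61.0% vs 54.4% — Hospital B is lower every time.

stratified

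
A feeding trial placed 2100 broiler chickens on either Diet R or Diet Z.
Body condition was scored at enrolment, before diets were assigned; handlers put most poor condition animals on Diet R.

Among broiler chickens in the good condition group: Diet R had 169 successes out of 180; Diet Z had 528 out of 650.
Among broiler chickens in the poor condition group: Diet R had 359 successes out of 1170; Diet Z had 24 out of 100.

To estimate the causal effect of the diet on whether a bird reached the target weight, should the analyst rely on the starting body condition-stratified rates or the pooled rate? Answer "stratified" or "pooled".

stratified

The stratified and pooled comparisons disagree (Diet R wins within each starting body condition; Diet Z wins overall), so the answer turns on the causal role of starting body condition.
Nothing the diet does changes starting body condition; the imbalance is an allocation artefact. With starting body condition also predicting the outcome, the pooled figure is confounded, and the within-stratum comparison is the causal one.
Within each level — good condition: 93.9% vs 81.2%; poor condition: 30.7% vs 24.0% — Diet R is higher every time.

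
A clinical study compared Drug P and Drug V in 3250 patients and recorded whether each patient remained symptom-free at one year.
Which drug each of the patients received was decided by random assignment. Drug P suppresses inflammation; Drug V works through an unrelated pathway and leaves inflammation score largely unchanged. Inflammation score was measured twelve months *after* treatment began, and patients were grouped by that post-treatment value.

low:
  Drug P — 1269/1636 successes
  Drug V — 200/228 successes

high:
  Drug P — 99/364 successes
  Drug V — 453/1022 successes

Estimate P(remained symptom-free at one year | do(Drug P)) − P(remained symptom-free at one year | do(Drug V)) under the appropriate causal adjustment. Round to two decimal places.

Because the drug influences inflammation score, inflammation score is a post-treatment mediator, not a confounder. Stratifying on it would bias the estimate; the causal effect is the crude pooled difference.
The causal difference is the pooled difference: 0.684 − 0.522 = +0.162.

+0.16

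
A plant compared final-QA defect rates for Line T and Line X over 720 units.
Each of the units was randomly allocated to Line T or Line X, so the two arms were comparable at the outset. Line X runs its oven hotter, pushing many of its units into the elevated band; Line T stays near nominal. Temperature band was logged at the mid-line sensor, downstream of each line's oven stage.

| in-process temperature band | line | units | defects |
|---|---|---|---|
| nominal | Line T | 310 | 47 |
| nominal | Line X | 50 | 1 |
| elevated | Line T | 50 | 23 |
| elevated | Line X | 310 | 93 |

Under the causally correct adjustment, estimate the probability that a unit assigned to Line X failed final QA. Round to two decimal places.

Because the line influences in-process temperature band, in-process temperature band is a post-treatment mediator, not a confounder. Stratifying on it would bias the estimate; the causal effect is the crude pooled difference.
So P(outcome | do(Line X)) is just the pooled rate for Line X: 94/360 = 0.261.

0.26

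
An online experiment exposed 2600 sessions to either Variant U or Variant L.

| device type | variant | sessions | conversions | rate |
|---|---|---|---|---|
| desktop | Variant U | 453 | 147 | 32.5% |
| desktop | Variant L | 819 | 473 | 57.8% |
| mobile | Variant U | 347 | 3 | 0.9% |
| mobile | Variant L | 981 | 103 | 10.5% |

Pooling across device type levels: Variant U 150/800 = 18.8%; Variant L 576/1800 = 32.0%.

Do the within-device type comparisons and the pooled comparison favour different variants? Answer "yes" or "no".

Within each device type level (desktop 32.5% vs 57.8%; mobile 0.9% vs 10.5%), Variant L has the higher rate every time. Pooled: 18.8% vs 32.0% — Variant L has the higher rate overall. They agree.

no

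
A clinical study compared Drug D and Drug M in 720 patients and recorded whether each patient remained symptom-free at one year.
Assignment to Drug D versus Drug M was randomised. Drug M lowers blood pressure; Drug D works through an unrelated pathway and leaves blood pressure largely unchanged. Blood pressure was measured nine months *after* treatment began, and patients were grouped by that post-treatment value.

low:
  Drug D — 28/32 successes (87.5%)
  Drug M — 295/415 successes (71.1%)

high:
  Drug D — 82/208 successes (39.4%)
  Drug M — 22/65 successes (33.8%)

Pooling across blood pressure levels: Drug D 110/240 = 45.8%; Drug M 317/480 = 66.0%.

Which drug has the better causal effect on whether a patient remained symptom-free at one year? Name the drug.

Drug M

The blood pressure-specific comparison favours Drug D throughout, but the pooled figures favour Drug M. The question is whether to condition on blood pressure.
Stratifying would compare drugs among patients the drugs themselves sorted into blood pressure groups — a form of selection on an intermediate. The unconditioned pooled rates give the total causal effect.
Pooled: Drug D 45.8% vs Drug M 66.0%; Drug M is higher overall.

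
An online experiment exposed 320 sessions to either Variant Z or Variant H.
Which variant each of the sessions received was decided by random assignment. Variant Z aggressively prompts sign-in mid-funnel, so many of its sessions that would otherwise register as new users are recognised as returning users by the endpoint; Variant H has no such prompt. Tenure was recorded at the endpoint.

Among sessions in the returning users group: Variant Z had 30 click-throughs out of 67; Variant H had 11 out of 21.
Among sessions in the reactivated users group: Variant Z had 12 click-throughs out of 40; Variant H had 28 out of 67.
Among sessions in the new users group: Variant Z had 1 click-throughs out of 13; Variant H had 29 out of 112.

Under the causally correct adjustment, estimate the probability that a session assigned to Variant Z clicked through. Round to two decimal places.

0.36

Stratifying would compare variants among sessions the variants themselves sorted into user tenure groups — a form of selection on an intermediate. The unconditioned pooled rates give the total causal effect.
So P(outcome | do(Variant Z)) is just the pooled rate for Variant Z: 43/120 = 0.358.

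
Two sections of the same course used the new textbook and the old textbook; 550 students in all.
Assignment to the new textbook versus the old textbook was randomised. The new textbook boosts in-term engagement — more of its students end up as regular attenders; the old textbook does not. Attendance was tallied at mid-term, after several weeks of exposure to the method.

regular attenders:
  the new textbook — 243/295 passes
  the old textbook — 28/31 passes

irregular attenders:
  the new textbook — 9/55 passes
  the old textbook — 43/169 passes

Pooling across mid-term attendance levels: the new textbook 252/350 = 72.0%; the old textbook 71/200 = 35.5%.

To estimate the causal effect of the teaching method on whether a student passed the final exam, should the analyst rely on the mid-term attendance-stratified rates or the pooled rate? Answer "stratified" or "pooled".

The mid-term attendance-specific comparison favours the old textbook throughout, but the pooled figures favour the new textbook. The question is whether to condition on mid-term attendance.
Mid-term attendance is recorded after the teaching method and is itself shifted by it — it sits on the causal path from teaching method to outcome. Conditioning on a mediator would strip out part of the effect we want; the pooled comparison gives the total causal effect.
Pooled: the new textbook 72.0% vs the old textbook 35.5%; the new textbook is higher overall.

pooled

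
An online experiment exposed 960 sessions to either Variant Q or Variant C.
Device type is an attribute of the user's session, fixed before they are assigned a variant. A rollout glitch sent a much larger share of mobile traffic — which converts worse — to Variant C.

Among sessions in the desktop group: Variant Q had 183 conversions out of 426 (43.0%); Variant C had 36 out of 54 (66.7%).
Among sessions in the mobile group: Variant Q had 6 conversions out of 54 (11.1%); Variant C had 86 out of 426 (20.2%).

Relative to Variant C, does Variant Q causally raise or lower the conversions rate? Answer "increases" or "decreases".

Device type differs across variants for reasons unrelated to any effect of the variant itself, and it separately predicts the outcome — a classic confounder. We must compare within device type levels.
Within each level — desktop: 43.0% vs 66.7%; mobile: 11.1% vs 20.2% — Variant C is higher every time.

decreases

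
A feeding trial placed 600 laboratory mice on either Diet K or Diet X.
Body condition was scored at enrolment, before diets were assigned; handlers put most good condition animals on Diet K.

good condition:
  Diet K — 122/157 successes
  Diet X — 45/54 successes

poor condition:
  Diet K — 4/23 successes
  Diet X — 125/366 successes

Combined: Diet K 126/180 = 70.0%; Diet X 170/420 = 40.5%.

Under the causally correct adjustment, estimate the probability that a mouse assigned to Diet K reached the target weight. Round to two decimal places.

0.39

Here starting body condition is a common cause — it drives both which diet a case falls under and the outcome. The crude comparison mixes populations; the stratum-specific rates are the causally relevant ones.
Standardising Diet K to the population starting body condition mix: 0.352·122/157 + 0.648·4/23 = 0.386.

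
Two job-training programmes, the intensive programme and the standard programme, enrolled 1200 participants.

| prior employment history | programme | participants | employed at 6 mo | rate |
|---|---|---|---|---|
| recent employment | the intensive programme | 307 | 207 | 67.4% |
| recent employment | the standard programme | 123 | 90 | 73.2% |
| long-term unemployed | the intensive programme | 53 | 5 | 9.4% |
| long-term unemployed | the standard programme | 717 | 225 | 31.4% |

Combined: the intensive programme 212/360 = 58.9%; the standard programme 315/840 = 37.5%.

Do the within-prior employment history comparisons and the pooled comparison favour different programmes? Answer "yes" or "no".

Within each prior employment history level (recent employment 67.4% vs 73.2%; long-term unemployed 9.4% vs 31.4%), the standard programme has the higher rate every time. Pooled: 58.9% vs 37.5% — the intensive programme has the higher rate overall. The two comparisons disagree.

yes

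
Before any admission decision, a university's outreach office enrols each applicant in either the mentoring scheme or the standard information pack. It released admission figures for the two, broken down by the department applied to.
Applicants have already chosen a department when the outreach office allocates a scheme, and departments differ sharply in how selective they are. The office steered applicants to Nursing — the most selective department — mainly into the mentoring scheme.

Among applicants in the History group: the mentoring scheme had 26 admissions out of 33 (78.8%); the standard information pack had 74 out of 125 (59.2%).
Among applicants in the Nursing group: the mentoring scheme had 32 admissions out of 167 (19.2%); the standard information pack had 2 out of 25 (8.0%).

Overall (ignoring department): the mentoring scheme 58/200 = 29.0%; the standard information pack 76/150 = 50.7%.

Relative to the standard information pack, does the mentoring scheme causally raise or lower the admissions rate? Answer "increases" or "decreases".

Department is set before the outreach scheme has any effect — it is not caused by the outreach scheme — and it independently drives the outcome. That makes it a confounder, so the causal comparison is within department levels.
Within each level — History: 78.8% vs 59.2%; Nursing: 19.2% vs 8.0% — the mentoring scheme is higher every time.

increases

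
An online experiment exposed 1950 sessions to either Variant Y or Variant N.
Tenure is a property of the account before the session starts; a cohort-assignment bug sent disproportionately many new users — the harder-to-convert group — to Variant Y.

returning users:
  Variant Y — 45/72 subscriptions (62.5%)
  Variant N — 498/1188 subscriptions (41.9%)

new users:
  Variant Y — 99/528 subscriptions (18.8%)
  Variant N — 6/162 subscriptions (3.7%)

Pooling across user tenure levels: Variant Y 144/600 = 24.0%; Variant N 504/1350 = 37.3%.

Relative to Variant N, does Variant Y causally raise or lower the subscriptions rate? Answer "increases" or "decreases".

The user tenure-specific comparison favours Variant Y throughout, but the pooled figures favour Variant N. The question is whether to condition on user tenure.
Since user tenure is a pre-existing factor (not a product of the variant) and it affects the outcome on its own, it is a confounder. The stratified rates, not the pooled rate, identify the causal effect.
Within each level — returning users: 62.5% vs 41.9%; new users: 18.8% vs 3.7% — Variant Y is higher every time.

increases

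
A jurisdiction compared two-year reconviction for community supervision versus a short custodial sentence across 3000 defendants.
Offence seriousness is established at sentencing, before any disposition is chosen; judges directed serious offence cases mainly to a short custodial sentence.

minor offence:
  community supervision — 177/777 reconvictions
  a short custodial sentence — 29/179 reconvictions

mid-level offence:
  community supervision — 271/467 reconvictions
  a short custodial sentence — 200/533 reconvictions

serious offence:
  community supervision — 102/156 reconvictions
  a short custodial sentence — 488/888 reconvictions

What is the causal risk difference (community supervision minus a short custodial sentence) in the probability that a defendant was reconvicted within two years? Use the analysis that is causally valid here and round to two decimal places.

The imbalance in offence seriousness arose from how defendants were allocated, not from anything the disposition did; and offence seriousness independently affects the outcome. The pooled gap is confounded — condition on offence seriousness.
Adjusting over the population distribution of offence seriousness: 0.319·(0.228−0.162) + 0.333·(0.580−0.375) + 0.348·(0.654−0.550) = +0.126.

+0.13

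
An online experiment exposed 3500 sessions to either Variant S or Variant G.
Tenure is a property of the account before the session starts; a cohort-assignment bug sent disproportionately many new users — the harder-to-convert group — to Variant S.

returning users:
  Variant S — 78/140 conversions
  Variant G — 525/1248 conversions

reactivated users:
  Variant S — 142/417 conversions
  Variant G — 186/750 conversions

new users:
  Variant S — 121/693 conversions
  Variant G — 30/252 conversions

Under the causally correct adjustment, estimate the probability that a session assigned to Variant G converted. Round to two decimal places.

Nothing the variant does changes user tenure; the imbalance is an allocation artefact. With user tenure also predicting the outcome, the pooled figure is confounded, and the within-stratum comparison is the causal one.
Standardising Variant G to the population user tenure mix: 0.397·525/1248 + 0.333·186/750 + 0.270·30/252 = 0.282.

0.28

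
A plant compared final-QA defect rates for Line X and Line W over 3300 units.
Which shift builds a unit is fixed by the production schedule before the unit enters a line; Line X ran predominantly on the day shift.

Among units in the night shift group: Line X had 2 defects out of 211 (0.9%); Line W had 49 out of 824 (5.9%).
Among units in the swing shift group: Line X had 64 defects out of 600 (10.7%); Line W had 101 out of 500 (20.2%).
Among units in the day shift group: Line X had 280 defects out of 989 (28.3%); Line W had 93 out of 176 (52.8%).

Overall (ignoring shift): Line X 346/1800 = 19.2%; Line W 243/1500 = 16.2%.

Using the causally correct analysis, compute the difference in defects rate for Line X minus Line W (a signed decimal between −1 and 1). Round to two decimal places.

Within every shift level Line X has the lower rate, yet pooled Line W does — Simpson's reversal.
Shift satisfies the back-door criterion: it is not a descendant of the line, and it blocks the spurious path from line to outcome. Adjusting for it (i.e., using the within-shift rates) gives the causal effect.
Adjusting over the population distribution of shift: 0.314·(0.009−0.059) + 0.333·(0.107−0.202) + 0.353·(0.283−0.528) = -0.134.

-0.13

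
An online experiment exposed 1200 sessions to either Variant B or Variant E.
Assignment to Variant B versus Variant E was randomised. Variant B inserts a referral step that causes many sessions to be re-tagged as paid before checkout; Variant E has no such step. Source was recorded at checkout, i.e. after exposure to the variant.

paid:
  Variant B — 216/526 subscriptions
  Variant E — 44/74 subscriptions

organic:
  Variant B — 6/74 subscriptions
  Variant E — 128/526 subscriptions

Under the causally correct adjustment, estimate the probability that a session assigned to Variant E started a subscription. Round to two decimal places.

0.29

The stratified and pooled comparisons disagree (Variant E wins within each traffic source; Variant B wins overall), so the answer turns on the causal role of traffic source.
The distribution of traffic source is itself part of what the variant does — it is an intermediate outcome. Holding it fixed would remove that part of the effect; the total effect is the pooled difference.
So P(outcome | do(Variant E)) is just the pooled rate for Variant E: 172/600 = 0.287.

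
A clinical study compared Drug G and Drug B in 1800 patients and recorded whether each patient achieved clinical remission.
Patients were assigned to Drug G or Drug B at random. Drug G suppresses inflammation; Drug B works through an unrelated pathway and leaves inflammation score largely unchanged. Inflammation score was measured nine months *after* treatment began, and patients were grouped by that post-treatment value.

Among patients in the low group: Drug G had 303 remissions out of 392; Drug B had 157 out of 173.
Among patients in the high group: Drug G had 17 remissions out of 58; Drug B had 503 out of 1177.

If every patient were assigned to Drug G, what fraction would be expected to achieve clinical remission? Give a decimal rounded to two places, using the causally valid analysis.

Inflammation score is recorded after the drug and is itself shifted by it — it sits on the causal path from drug to outcome. Conditioning on a mediator would strip out part of the effect we want; the pooled comparison gives the total causal effect.
So P(outcome | do(Drug G)) is just the pooled rate for Drug G: 320/450 = 0.711.

0.71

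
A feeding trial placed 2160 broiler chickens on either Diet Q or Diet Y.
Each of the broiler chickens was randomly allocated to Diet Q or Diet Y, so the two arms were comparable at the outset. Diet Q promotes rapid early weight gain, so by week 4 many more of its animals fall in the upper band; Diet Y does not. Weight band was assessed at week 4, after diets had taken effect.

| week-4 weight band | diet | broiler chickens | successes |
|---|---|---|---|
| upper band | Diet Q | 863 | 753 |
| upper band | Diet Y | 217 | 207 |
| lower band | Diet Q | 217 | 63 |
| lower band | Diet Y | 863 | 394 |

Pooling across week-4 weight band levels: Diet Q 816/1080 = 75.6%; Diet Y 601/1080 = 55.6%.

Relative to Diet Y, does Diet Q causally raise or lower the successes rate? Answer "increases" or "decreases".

Within every week-4 weight band level Diet Y has the higher rate, yet pooled Diet Q does — Simpson's reversal.
Stratifying would compare diets among broiler chickens the diets themselves sorted into week-4 weight band groups — a form of selection on an intermediate. The unconditioned pooled rates give the total causal effect.
Pooled: Diet Q 75.6% vs Diet Y 55.6%; Diet Q is higher overall.

increases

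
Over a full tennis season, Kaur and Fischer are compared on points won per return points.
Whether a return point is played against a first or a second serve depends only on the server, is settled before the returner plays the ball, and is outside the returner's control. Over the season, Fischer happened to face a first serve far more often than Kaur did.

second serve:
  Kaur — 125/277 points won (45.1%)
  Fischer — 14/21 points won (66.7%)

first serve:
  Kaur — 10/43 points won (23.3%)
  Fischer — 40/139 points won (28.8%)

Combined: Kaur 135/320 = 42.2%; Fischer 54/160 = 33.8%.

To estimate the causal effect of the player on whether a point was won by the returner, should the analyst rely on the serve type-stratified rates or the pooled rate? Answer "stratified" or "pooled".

stratified

The imbalance in serve type arose from how return points were allocated, not from anything the player did; and serve type independently affects the outcome. The pooled gap is confounded — condition on serve type.
Within each level — second serve: 45.1% vs 66.7%; first serve: 23.3% vs 28.8% — Fischer is higher every time.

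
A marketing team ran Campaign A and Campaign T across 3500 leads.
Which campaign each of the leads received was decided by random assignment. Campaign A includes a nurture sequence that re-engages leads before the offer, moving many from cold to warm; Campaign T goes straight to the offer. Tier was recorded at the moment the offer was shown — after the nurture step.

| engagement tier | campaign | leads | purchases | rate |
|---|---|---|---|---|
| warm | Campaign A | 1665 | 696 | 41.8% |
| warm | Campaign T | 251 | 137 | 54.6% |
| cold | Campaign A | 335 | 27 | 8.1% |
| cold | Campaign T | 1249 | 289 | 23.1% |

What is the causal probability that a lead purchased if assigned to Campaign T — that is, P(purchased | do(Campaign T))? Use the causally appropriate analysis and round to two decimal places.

0.28

Campaign T is higher inside every engagement tier stratum but Campaign A is higher in aggregate. Whether to stratify depends on how engagement tier relates to the campaign.
Stratifying would compare campaigns among leads the campaigns themselves sorted into engagement tier groups — a form of selection on an intermediate. The unconditioned pooled rates give the total causal effect.
So P(outcome | do(Campaign T)) is just the pooled rate for Campaign T: 426/1500 = 0.284.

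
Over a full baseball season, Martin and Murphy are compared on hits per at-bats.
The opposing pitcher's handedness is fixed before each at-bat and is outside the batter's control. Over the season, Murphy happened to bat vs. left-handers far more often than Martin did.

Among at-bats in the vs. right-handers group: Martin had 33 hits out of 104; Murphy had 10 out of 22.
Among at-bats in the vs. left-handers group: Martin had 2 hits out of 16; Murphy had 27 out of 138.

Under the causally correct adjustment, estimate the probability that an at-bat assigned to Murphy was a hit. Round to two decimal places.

0.31

Pitcher handedness satisfies the back-door criterion: it is not a descendant of the player, and it blocks the spurious path from player to outcome. Adjusting for it (i.e., using the within-pitcher handedness rates) gives the causal effect.
Standardising Murphy to the population pitcher handedness mix: 0.450·10/22 + 0.550·27/138 = 0.312.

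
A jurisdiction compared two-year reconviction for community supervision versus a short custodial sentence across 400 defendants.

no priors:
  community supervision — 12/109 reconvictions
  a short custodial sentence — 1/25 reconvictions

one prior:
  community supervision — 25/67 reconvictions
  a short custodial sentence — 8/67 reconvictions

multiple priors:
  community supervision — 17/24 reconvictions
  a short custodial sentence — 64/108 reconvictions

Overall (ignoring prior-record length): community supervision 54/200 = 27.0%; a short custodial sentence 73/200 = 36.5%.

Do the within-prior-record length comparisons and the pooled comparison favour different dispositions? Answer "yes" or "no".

yes

Within each prior-record length level (no priors 11.0% vs 4.0%; one prior 37.3% vs 11.9%; multiple priors 70.8% vs 59.3%), a short custodial sentence has the lower rate every time. Pooled: 27.0% vs 36.5% — community supervision has the lower rate overall. The two comparisons disagree.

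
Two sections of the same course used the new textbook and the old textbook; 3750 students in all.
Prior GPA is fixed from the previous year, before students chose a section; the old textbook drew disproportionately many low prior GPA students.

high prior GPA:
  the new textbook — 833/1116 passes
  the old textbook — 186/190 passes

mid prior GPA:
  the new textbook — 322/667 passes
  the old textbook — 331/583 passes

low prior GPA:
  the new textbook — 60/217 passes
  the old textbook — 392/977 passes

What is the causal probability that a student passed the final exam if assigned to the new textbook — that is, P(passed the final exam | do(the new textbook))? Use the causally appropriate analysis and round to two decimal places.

0.51

Since prior GPA band is a pre-existing factor (not a product of the teaching method) and it affects the outcome on its own, it is a confounder. The stratified rates, not the pooled rate, identify the causal effect.
Standardising the new textbook to the population prior GPA band mix: 0.348·833/1116 + 0.333·322/667 + 0.318·60/217 = 0.509.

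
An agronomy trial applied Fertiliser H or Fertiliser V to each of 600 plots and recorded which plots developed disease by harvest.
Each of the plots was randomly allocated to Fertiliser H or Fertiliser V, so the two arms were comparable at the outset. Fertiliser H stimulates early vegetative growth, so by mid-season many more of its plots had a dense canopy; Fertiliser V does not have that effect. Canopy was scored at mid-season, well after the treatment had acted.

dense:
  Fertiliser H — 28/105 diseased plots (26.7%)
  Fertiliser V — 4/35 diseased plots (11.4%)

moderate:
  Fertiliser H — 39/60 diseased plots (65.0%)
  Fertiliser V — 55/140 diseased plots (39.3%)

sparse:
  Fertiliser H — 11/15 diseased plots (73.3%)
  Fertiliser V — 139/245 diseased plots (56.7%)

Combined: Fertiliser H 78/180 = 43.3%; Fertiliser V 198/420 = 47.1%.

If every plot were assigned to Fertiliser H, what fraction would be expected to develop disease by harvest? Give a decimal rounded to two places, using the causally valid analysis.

0.43

The mid-season canopy-specific comparison favours Fertiliser V throughout, but the pooled figures favour Fertiliser H. The question is whether to condition on mid-season canopy.
Stratifying would compare fertilisers among plots the fertilisers themselves sorted into mid-season canopy groups — a form of selection on an intermediate. The unconditioned pooled rates give the total causal effect.
So P(outcome | do(Fertiliser H)) is just the pooled rate for Fertiliser H: 78/180 = 0.433.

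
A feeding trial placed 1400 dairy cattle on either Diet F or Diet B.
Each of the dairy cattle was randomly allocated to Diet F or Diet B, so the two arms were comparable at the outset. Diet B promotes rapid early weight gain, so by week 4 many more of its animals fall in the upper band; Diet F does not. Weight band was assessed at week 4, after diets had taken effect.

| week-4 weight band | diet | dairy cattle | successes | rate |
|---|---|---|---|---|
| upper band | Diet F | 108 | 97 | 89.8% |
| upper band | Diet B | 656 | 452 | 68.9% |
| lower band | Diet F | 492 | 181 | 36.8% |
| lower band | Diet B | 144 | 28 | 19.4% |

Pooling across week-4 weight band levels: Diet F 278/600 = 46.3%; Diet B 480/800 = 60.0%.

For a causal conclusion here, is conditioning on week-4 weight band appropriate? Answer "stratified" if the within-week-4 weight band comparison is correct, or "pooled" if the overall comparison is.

Week-4 weight band is recorded after the diet and is itself shifted by it — it sits on the causal path from diet to outcome. Conditioning on a mediator would strip out part of the effect we want; the pooled comparison gives the total causal effect.
Pooled: Diet F 46.3% vs Diet B 60.0%; Diet B is higher overall.

pooled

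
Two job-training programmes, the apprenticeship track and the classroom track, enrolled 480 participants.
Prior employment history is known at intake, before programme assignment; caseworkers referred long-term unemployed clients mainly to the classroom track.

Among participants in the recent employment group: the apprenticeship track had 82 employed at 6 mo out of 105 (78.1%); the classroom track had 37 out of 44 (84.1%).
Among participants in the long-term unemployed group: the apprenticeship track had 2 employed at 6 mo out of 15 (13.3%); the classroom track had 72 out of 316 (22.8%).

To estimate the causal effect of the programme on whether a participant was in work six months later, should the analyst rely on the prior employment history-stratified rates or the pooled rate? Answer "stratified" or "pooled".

stratified

Here prior employment history is a common cause — it drives both which programme a case falls under and the outcome. The crude comparison mixes populations; the stratum-specific rates are the causally relevant ones.
Within each level — recent employment: 78.1% vs 84.1%; long-term unemployed: 13.3% vs 22.8% — the classroom track is higher every time.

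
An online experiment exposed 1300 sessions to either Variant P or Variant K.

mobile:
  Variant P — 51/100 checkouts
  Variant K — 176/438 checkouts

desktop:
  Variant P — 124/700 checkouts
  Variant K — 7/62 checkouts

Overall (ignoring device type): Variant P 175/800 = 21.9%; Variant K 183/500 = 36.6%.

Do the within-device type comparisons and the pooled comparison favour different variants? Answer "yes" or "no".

yes

Within each device type level (mobile 51.0% vs 40.2%; desktop 17.7% vs 11.3%), Variant P has the higher rate every time. Pooled: 21.9% vs 36.6% — Variant K has the higher rate overall. The two comparisons disagree.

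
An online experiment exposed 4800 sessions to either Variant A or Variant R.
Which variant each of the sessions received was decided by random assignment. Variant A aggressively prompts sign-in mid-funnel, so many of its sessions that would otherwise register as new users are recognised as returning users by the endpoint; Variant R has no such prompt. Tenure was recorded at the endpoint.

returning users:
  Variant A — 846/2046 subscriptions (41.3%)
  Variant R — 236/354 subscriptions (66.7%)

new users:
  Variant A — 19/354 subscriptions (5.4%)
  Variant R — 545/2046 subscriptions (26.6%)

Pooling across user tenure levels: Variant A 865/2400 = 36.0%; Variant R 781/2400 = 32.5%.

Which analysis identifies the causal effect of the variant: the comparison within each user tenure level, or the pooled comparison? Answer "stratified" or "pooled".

pooled

The user tenure-specific comparison favours Variant R throughout, but the pooled figures favour Variant A. The question is whether to condition on user tenure.
User tenure is recorded after the variant and is itself shifted by it — it sits on the causal path from variant to outcome. Conditioning on a mediator would strip out part of the effect we want; the pooled comparison gives the total causal effect.
Pooled: Variant A 36.0% vs Variant R 32.5%; Variant A is higher overall.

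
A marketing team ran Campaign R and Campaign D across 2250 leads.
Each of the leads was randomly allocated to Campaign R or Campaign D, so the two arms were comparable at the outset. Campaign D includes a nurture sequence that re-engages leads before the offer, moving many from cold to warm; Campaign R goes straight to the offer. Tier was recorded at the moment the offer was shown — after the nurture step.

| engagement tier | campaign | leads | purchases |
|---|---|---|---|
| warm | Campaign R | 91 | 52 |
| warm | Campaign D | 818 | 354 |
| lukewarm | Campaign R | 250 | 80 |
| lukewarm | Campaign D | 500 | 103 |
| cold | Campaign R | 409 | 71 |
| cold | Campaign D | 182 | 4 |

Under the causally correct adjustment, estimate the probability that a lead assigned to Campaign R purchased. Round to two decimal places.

0.27

The engagement tier-specific comparison favours Campaign R throughout, but the pooled figures favour Campaign D. The question is whether to condition on engagement tier.
Stratifying would compare campaigns among leads the campaigns themselves sorted into engagement tier groups — a form of selection on an intermediate. The unconditioned pooled rates give the total causal effect.
So P(outcome | do(Campaign R)) is just the pooled rate for Campaign R: 203/750 = 0.271.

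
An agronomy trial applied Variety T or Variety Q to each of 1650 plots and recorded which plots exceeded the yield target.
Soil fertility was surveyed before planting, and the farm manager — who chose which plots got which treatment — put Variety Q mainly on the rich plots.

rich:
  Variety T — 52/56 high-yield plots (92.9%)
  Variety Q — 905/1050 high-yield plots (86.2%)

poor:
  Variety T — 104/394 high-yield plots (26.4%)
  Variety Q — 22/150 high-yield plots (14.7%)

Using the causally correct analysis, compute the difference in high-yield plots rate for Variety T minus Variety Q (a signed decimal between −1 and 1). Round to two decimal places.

+0.08

The soil fertility-specific comparison favours Variety T throughout, but the pooled figures favour Variety Q. The question is whether to condition on soil fertility.
Here soil fertility is a common cause — it drives both which variety a case falls under and the outcome. The crude comparison mixes populations; the stratum-specific rates are the causally relevant ones.
Adjusting over the population distribution of soil fertility: 0.670·(0.929−0.862) + 0.330·(0.264−0.147) = +0.083.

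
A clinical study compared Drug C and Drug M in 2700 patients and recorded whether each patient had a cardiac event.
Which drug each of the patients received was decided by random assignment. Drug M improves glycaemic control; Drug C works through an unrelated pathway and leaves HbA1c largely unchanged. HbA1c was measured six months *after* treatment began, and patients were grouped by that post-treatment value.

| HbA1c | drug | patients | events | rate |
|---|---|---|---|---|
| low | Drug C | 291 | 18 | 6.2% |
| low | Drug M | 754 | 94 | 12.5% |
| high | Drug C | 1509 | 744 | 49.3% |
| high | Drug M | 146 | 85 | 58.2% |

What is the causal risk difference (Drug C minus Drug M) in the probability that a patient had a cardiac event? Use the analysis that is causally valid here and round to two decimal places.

+0.22

HbA1c lies on the pathway drug → HbA1c → outcome, so adjusting for it blocks the indirect effect. For the total causal effect of drug, use the unadjusted pooled rates.
The causal difference is the pooled difference: 0.423 − 0.199 = +0.224.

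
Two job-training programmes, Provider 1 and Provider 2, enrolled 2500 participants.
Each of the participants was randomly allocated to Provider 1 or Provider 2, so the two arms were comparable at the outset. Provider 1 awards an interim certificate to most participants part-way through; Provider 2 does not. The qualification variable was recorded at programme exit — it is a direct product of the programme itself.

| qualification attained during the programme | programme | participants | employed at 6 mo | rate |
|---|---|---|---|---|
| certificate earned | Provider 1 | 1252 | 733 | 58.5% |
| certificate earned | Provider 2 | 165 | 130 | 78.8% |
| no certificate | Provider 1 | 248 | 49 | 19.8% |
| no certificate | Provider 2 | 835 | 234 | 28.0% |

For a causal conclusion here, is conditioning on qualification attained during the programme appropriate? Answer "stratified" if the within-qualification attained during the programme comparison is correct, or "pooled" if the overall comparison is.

pooled

The stratified and pooled comparisons disagree (Provider 2 wins within each qualification attained during the programme; Provider 1 wins overall), so the answer turns on the causal role of qualification attained during the programme.
Qualification attained during the programme here is a post-treatment variable shaped by the programme; conditioning on it would introduce bias rather than remove it. The overall comparison is the causal one.
Pooled: Provider 1 52.1% vs Provider 2 36.4%; Provider 1 is higher overall.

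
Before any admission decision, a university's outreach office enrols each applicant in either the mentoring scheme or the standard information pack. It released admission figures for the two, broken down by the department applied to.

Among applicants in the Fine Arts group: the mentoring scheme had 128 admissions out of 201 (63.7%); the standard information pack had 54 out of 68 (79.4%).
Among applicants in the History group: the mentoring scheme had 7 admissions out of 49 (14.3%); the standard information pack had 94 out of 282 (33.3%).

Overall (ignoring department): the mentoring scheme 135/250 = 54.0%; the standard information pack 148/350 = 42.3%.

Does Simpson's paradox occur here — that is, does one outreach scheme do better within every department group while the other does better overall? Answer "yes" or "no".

yes

Within each department level (Fine Arts 63.7% vs 79.4%; History 14.3% vs 33.3%), the standard information pack has the higher rate every time. Pooled: 54.0% vs 42.3% — the mentoring scheme has the higher rate overall. The two comparisons disagree.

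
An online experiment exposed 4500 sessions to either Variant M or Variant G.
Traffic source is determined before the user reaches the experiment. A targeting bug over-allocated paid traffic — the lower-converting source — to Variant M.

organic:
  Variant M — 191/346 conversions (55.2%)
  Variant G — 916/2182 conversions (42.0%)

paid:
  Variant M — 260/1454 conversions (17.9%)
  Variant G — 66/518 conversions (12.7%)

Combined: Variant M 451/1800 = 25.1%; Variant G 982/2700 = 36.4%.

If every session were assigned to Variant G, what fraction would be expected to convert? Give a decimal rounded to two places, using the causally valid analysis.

0.29

Within every traffic source level Variant M has the higher rate, yet pooled Variant G does — Simpson's reversal.
Nothing the variant does changes traffic source; the imbalance is an allocation artefact. With traffic source also predicting the outcome, the pooled figure is confounded, and the within-stratum comparison is the causal one.
Standardising Variant G to the population traffic source mix: 0.562·916/2182 + 0.438·66/518 = 0.292.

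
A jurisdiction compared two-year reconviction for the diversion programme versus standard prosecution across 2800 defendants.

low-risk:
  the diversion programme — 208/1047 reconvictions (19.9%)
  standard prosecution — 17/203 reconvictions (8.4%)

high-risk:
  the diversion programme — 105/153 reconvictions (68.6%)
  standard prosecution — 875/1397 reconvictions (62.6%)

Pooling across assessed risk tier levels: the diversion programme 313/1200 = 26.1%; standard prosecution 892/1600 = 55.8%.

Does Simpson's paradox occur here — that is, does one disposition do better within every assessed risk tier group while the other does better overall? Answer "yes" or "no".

Within each assessed risk tier level (low-risk 19.9% vs 8.4%; high-risk 68.6% vs 62.6%), standard prosecution has the lower rate every time. Pooled: 26.1% vs 55.8% — the diversion programme has the lower rate overall. The two comparisons disagree.

yes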